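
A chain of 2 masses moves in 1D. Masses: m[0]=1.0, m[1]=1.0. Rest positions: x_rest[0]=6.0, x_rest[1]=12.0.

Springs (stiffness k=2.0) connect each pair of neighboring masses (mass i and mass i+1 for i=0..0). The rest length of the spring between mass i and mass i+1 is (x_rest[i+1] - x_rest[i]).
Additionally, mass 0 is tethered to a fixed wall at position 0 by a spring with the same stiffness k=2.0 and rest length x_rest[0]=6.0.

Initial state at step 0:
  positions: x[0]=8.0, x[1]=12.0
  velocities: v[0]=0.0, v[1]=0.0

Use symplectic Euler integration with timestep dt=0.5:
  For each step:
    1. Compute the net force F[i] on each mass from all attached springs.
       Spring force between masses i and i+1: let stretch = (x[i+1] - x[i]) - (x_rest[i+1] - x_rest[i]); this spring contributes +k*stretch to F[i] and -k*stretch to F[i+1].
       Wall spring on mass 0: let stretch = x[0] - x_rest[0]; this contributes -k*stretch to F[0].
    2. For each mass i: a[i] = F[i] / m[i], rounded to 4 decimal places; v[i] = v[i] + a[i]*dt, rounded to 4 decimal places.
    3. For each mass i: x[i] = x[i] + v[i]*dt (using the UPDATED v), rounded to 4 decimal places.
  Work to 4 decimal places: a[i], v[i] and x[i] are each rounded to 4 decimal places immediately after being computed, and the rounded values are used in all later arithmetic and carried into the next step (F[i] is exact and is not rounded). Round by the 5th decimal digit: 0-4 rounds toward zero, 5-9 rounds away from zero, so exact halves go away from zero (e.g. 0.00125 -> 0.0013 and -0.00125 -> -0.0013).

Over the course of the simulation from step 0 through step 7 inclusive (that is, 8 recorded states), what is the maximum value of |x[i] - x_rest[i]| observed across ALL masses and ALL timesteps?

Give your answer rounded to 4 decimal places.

Answer: 2.2500

Derivation:
Step 0: x=[8.0000 12.0000] v=[0.0000 0.0000]
Step 1: x=[6.0000 13.0000] v=[-4.0000 2.0000]
Step 2: x=[4.5000 13.5000] v=[-3.0000 1.0000]
Step 3: x=[5.2500 12.5000] v=[1.5000 -2.0000]
Step 4: x=[7.0000 10.8750] v=[3.5000 -3.2500]
Step 5: x=[7.1875 10.3125] v=[0.3750 -1.1250]
Step 6: x=[5.3438 11.1875] v=[-3.6875 1.7500]
Step 7: x=[3.7500 12.1407] v=[-3.1876 1.9063]
Max displacement = 2.2500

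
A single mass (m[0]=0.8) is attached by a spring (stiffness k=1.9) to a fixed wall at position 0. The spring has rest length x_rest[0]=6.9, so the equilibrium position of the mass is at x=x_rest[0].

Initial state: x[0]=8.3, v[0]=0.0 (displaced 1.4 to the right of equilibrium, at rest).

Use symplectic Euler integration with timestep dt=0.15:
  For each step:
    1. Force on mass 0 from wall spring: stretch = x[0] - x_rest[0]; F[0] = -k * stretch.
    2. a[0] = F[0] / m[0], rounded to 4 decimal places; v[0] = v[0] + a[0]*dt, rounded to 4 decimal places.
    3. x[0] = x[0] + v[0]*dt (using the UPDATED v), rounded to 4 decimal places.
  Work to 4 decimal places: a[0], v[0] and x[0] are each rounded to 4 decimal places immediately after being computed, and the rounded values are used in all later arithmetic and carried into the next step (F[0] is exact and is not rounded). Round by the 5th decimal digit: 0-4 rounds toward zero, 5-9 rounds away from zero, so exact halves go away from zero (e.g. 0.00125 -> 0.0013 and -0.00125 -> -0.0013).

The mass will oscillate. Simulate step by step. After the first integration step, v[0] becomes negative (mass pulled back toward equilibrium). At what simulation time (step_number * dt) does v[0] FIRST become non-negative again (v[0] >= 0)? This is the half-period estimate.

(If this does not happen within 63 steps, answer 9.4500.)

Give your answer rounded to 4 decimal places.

Step 0: x=[8.3000] v=[0.0000]
Step 1: x=[8.2252] v=[-0.4988]
Step 2: x=[8.0796] v=[-0.9709]
Step 3: x=[7.8709] v=[-1.3911]
Step 4: x=[7.6104] v=[-1.7370]
Step 5: x=[7.3119] v=[-1.9901]
Step 6: x=[6.9914] v=[-2.1368]
Step 7: x=[6.6660] v=[-2.1694]
Step 8: x=[6.3531] v=[-2.0860]
Step 9: x=[6.0694] v=[-1.8912]
Step 10: x=[5.8301] v=[-1.5953]
Step 11: x=[5.6480] v=[-1.2142]
Step 12: x=[5.5328] v=[-0.7682]
Step 13: x=[5.4906] v=[-0.2811]
Step 14: x=[5.5238] v=[0.2210]
First v>=0 after going negative at step 14, time=2.1000

Answer: 2.1000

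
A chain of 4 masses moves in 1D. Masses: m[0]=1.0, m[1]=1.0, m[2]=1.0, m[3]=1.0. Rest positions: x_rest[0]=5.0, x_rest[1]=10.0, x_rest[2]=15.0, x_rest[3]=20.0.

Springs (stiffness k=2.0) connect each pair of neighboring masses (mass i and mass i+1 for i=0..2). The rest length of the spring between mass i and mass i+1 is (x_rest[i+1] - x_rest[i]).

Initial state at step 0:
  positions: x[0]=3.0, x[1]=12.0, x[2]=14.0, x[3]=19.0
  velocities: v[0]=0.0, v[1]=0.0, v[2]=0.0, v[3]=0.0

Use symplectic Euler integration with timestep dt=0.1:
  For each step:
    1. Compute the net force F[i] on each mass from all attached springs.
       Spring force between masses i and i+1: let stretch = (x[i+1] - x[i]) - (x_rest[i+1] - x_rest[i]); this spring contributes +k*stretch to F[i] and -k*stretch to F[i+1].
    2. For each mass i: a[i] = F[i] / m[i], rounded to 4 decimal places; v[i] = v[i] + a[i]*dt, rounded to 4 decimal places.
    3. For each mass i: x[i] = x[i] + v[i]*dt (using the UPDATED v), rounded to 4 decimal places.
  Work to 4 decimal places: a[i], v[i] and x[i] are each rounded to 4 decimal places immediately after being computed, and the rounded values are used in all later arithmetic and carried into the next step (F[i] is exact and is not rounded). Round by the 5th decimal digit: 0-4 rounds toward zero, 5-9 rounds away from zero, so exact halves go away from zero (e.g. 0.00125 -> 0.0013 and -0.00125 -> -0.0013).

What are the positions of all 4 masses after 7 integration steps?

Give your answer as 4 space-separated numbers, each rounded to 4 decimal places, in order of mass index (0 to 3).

Step 0: x=[3.0000 12.0000 14.0000 19.0000] v=[0.0000 0.0000 0.0000 0.0000]
Step 1: x=[3.0800 11.8600 14.0600 19.0000] v=[0.8000 -1.4000 0.6000 0.0000]
Step 2: x=[3.2356 11.5884 14.1748 19.0012] v=[1.5560 -2.7160 1.1480 0.0120]
Step 3: x=[3.4583 11.2015 14.3344 19.0059] v=[2.2266 -3.8693 1.5960 0.0467]
Step 4: x=[3.7358 10.7224 14.5248 19.0171] v=[2.7752 -4.7914 1.9037 0.1124]
Step 5: x=[4.0531 10.1796 14.7290 19.0385] v=[3.1725 -5.4282 2.0417 0.2139]
Step 6: x=[4.3929 9.6052 14.9284 19.0737] v=[3.3978 -5.7436 1.9937 0.3520]
Step 7: x=[4.7369 9.0331 15.1042 19.1260] v=[3.4403 -5.7214 1.7581 0.5229]

Answer: 4.7369 9.0331 15.1042 19.1260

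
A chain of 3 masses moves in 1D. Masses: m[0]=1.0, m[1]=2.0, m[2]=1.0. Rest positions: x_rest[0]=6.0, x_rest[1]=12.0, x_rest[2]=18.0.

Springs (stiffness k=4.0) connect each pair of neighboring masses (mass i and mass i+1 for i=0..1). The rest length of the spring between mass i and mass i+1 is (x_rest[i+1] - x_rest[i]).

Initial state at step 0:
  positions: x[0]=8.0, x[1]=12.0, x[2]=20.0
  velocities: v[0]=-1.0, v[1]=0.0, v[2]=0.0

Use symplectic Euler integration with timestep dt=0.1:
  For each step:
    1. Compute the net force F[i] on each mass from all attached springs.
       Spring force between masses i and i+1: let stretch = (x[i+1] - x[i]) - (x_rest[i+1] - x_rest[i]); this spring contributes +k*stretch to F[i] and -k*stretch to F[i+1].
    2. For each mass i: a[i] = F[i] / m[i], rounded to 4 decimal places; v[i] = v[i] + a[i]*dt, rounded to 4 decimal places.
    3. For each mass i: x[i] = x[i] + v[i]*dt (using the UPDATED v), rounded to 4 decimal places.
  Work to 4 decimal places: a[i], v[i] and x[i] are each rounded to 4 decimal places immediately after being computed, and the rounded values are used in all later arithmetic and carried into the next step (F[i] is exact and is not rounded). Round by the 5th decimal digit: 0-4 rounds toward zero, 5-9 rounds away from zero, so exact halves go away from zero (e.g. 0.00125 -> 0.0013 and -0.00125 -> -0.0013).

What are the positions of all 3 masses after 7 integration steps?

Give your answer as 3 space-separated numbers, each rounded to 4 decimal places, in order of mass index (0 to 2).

Step 0: x=[8.0000 12.0000 20.0000] v=[-1.0000 0.0000 0.0000]
Step 1: x=[7.8200 12.0800 19.9200] v=[-1.8000 0.8000 -0.8000]
Step 2: x=[7.5704 12.2316 19.7664] v=[-2.4960 1.5160 -1.5360]
Step 3: x=[7.2673 12.4407 19.5514] v=[-3.0315 2.0907 -2.1499]
Step 4: x=[6.9311 12.6885 19.2920] v=[-3.3621 2.4782 -2.5942]
Step 5: x=[6.5852 12.9532 19.0084] v=[-3.4591 2.6474 -2.8356]
Step 6: x=[6.2540 13.2117 18.7226] v=[-3.3119 2.5848 -2.8577]
Step 7: x=[5.9611 13.4412 18.4564] v=[-2.9288 2.2954 -2.6621]

Answer: 5.9611 13.4412 18.4564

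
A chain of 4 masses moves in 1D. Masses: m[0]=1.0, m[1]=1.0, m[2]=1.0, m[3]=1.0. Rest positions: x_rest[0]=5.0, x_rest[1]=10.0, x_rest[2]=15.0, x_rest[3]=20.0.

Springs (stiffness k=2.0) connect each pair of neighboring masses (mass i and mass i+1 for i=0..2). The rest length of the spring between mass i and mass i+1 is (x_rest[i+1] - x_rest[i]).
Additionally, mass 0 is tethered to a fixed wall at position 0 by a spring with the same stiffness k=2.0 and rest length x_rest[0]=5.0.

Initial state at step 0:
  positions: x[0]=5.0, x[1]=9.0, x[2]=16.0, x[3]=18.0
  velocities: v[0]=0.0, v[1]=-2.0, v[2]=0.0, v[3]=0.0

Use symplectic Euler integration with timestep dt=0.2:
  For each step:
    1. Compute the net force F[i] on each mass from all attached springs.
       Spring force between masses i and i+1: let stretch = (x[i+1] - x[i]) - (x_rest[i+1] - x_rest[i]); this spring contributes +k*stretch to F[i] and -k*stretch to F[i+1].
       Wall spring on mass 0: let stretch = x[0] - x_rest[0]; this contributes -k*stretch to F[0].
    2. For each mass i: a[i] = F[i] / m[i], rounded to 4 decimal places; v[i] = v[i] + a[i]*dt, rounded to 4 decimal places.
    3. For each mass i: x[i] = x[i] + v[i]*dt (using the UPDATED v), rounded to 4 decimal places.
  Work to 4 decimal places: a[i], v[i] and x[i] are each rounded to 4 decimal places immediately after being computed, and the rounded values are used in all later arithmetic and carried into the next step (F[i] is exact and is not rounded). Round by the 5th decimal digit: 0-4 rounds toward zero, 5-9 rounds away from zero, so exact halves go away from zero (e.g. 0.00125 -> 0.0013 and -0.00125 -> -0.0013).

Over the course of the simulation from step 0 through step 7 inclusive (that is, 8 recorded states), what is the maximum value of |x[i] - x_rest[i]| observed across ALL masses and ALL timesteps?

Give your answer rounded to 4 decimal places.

Step 0: x=[5.0000 9.0000 16.0000 18.0000] v=[0.0000 -2.0000 0.0000 0.0000]
Step 1: x=[4.9200 8.8400 15.6000 18.2400] v=[-0.4000 -0.8000 -2.0000 1.2000]
Step 2: x=[4.7600 8.9072 14.8704 18.6688] v=[-0.8000 0.3360 -3.6480 2.1440]
Step 3: x=[4.5510 9.1197 13.9676 19.1937] v=[-1.0451 1.0624 -4.5139 2.6246]
Step 4: x=[4.3434 9.3545 13.0951 19.7005] v=[-1.0380 1.1741 -4.3626 2.5342]
Step 5: x=[4.1892 9.4877 12.4518 20.0789] v=[-0.7709 0.6659 -3.2167 1.8920]
Step 6: x=[4.1238 9.4341 12.1815 20.2471] v=[-0.3272 -0.2679 -1.3515 0.8412]
Step 7: x=[4.1533 9.1755 12.3367 20.1701] v=[0.1474 -1.2931 0.7758 -0.3850]
Max displacement = 2.8185

Answer: 2.8185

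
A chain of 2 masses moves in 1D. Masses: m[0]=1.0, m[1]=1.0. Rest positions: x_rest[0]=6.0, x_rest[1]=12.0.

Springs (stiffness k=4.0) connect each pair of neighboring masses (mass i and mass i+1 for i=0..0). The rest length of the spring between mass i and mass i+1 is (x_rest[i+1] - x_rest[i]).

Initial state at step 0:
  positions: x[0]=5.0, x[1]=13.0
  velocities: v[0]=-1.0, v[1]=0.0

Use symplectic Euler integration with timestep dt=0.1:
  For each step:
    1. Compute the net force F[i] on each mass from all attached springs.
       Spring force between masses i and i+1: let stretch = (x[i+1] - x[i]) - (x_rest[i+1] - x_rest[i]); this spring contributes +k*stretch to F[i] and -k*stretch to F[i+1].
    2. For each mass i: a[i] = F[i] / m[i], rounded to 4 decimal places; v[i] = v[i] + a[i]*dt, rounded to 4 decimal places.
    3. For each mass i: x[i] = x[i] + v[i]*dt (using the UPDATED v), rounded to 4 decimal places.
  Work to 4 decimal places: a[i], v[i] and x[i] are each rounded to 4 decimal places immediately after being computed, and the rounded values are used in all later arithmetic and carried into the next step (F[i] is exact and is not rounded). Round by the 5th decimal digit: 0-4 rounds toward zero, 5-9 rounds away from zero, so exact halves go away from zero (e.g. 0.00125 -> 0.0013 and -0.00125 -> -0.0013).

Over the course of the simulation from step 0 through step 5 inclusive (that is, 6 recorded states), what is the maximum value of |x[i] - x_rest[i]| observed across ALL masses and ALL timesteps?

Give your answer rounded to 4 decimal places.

Answer: 1.0200

Derivation:
Step 0: x=[5.0000 13.0000] v=[-1.0000 0.0000]
Step 1: x=[4.9800 12.9200] v=[-0.2000 -0.8000]
Step 2: x=[5.0376 12.7624] v=[0.5760 -1.5760]
Step 3: x=[5.1642 12.5358] v=[1.2659 -2.2659]
Step 4: x=[5.3457 12.2544] v=[1.8145 -2.8145]
Step 5: x=[5.5635 11.9366] v=[2.1780 -3.1780]
Max displacement = 1.0200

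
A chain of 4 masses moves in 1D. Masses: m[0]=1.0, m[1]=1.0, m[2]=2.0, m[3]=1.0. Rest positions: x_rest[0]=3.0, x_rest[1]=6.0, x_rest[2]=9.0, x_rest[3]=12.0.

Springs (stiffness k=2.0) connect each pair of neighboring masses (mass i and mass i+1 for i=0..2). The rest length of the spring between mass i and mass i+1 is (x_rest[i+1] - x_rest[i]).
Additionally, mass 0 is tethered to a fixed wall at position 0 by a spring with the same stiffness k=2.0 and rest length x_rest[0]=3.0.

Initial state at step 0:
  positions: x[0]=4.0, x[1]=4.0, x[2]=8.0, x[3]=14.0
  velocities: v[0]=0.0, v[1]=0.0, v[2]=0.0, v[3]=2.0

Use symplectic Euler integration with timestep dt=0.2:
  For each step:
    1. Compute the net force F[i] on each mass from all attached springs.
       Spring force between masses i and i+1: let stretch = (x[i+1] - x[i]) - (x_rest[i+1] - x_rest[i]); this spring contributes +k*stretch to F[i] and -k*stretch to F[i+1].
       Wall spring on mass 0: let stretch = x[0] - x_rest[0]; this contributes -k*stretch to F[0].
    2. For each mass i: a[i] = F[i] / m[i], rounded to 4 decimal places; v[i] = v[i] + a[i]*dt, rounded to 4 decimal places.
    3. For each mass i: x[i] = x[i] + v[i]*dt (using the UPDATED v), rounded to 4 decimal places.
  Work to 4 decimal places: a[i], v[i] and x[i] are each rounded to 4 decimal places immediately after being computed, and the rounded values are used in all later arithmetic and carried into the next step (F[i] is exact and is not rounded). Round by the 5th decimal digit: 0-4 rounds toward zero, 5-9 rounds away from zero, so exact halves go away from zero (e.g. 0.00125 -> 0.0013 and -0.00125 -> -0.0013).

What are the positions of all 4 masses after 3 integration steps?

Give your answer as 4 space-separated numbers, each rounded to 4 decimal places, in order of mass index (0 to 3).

Answer: 2.4461 5.5864 8.5239 13.7615

Derivation:
Step 0: x=[4.0000 4.0000 8.0000 14.0000] v=[0.0000 0.0000 0.0000 2.0000]
Step 1: x=[3.6800 4.3200 8.0800 14.1600] v=[-1.6000 1.6000 0.4000 0.8000]
Step 2: x=[3.1168 4.8896 8.2528 14.0736] v=[-2.8160 2.8480 0.8640 -0.4320]
Step 3: x=[2.4461 5.5864 8.5239 13.7615] v=[-3.3536 3.4842 1.3555 -1.5603]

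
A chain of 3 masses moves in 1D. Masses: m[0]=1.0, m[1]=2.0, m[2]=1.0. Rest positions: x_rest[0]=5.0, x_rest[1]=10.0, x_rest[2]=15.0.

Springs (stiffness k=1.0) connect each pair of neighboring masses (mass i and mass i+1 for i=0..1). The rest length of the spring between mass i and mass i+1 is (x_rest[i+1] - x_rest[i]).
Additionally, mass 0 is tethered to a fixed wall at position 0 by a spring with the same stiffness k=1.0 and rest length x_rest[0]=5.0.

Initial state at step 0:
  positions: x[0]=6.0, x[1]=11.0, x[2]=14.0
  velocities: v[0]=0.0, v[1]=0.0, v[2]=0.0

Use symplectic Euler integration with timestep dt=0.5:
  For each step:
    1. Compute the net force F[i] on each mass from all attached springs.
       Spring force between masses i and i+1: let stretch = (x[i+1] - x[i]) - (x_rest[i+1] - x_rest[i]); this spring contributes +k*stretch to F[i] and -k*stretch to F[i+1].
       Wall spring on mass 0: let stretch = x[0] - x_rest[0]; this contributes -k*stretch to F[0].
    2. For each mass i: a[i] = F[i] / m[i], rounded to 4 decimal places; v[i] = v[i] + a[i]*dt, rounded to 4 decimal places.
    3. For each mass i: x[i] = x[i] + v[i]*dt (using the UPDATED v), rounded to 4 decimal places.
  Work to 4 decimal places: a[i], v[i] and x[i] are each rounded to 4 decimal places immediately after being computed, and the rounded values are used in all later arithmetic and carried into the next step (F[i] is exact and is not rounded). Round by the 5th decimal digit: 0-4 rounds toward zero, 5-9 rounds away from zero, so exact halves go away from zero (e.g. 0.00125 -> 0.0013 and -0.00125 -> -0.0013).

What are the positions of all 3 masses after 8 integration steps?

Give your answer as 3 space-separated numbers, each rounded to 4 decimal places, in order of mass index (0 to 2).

Answer: 5.2399 10.2682 14.3704

Derivation:
Step 0: x=[6.0000 11.0000 14.0000] v=[0.0000 0.0000 0.0000]
Step 1: x=[5.7500 10.7500 14.5000] v=[-0.5000 -0.5000 1.0000]
Step 2: x=[5.3125 10.3438 15.3125] v=[-0.8750 -0.8125 1.6250]
Step 3: x=[4.8047 9.9297 16.1329] v=[-1.0156 -0.8282 1.6407]
Step 4: x=[4.3770 9.6504 16.6525] v=[-0.8555 -0.5587 1.0391]
Step 5: x=[4.1734 9.5872 16.6716] v=[-0.4073 -0.1265 0.0381]
Step 6: x=[4.2799 9.7328 16.1696] v=[0.2129 0.2912 -1.0041]
Step 7: x=[4.6796 10.0014 15.3084] v=[0.7994 0.5372 -1.7225]
Step 8: x=[5.2399 10.2682 14.3704] v=[1.1205 0.5335 -1.8760]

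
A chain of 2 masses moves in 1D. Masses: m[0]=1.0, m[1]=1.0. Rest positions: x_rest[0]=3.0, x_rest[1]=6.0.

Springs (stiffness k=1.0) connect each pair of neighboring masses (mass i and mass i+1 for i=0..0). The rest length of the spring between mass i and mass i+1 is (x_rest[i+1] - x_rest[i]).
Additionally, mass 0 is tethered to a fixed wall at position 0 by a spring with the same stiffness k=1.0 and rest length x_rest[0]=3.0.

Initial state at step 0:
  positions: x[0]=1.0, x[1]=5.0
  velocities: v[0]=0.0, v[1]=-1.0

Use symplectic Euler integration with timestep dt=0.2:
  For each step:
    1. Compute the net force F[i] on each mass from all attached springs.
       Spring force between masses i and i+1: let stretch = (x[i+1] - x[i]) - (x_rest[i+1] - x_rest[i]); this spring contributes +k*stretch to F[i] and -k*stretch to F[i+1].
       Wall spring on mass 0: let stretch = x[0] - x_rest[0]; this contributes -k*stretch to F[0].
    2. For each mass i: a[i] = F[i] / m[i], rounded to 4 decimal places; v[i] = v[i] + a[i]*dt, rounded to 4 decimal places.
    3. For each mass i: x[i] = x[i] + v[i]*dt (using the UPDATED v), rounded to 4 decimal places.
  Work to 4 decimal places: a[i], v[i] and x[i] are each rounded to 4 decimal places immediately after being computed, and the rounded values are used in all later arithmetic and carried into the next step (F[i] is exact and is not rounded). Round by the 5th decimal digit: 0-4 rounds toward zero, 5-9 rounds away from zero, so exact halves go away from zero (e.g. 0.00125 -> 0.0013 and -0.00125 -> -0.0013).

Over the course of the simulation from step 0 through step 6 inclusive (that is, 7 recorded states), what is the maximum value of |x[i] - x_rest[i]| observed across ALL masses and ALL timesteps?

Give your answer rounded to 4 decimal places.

Answer: 2.4015

Derivation:
Step 0: x=[1.0000 5.0000] v=[0.0000 -1.0000]
Step 1: x=[1.1200 4.7600] v=[0.6000 -1.2000]
Step 2: x=[1.3408 4.4944] v=[1.1040 -1.3280]
Step 3: x=[1.6341 4.2227] v=[1.4666 -1.3587]
Step 4: x=[1.9656 3.9674] v=[1.6575 -1.2764]
Step 5: x=[2.2985 3.7520] v=[1.6647 -1.0768]
Step 6: x=[2.5976 3.5985] v=[1.4957 -0.7675]
Max displacement = 2.4015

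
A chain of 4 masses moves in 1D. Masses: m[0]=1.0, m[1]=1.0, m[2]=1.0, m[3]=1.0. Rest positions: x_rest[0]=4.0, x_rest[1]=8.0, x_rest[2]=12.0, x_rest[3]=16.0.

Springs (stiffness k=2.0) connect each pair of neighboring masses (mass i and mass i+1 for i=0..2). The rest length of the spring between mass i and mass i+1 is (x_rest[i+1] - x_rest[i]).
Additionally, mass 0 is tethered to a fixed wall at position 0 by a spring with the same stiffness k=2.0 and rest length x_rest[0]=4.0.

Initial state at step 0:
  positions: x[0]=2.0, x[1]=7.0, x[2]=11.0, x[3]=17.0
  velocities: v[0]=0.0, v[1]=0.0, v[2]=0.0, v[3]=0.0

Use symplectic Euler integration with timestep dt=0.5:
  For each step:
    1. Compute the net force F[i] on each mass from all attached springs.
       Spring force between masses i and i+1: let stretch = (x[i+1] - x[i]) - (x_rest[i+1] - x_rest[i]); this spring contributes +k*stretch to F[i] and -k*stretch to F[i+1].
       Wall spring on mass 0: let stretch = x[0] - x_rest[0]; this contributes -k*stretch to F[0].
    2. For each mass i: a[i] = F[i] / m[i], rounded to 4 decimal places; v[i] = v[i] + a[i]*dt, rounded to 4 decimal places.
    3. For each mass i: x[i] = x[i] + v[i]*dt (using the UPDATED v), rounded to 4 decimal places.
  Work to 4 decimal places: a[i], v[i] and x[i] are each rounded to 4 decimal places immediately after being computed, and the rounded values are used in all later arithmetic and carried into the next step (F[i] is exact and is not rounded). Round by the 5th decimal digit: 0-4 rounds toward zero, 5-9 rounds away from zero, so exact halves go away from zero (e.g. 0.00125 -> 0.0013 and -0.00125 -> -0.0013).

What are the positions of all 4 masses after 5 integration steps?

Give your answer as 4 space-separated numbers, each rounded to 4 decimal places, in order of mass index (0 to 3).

Step 0: x=[2.0000 7.0000 11.0000 17.0000] v=[0.0000 0.0000 0.0000 0.0000]
Step 1: x=[3.5000 6.5000 12.0000 16.0000] v=[3.0000 -1.0000 2.0000 -2.0000]
Step 2: x=[4.7500 7.2500 12.2500 15.0000] v=[2.5000 1.5000 0.5000 -2.0000]
Step 3: x=[4.8750 9.2500 11.3750 14.6250] v=[0.2500 4.0000 -1.7500 -0.7500]
Step 4: x=[4.7500 10.1250 11.0625 14.6250] v=[-0.2500 1.7500 -0.6250 0.0000]
Step 5: x=[4.9375 8.7813 12.0625 14.8438] v=[0.3750 -2.6875 2.0000 0.4375]

Answer: 4.9375 8.7813 12.0625 14.8438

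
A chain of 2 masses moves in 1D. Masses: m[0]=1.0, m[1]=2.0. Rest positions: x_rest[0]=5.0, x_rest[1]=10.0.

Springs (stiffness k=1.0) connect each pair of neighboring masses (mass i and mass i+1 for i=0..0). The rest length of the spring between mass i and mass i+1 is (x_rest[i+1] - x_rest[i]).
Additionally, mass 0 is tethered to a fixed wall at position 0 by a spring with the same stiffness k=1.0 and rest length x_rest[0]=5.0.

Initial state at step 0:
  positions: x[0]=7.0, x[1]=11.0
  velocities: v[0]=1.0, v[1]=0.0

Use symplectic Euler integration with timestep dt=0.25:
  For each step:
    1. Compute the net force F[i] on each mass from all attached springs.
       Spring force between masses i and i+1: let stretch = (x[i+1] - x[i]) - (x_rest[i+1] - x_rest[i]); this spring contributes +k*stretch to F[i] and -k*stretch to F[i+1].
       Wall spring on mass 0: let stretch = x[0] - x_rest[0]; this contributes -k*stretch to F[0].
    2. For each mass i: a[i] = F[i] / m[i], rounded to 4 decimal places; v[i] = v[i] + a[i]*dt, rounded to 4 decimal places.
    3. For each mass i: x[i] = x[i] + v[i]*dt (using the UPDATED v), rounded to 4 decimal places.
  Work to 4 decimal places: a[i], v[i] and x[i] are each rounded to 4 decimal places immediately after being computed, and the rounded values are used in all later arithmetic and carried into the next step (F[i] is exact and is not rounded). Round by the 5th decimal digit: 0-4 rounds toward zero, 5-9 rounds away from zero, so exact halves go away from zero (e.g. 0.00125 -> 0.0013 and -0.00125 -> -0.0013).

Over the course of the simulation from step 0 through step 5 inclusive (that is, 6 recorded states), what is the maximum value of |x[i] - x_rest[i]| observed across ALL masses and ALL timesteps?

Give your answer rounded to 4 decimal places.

Step 0: x=[7.0000 11.0000] v=[1.0000 0.0000]
Step 1: x=[7.0625 11.0313] v=[0.2500 0.1250]
Step 2: x=[6.9317 11.0948] v=[-0.5234 0.2539]
Step 3: x=[6.6278 11.1844] v=[-1.2156 0.3585]
Step 4: x=[6.1945 11.2879] v=[-1.7334 0.4139]
Step 5: x=[5.6923 11.3885] v=[-2.0087 0.4022]
Max displacement = 2.0625

Answer: 2.0625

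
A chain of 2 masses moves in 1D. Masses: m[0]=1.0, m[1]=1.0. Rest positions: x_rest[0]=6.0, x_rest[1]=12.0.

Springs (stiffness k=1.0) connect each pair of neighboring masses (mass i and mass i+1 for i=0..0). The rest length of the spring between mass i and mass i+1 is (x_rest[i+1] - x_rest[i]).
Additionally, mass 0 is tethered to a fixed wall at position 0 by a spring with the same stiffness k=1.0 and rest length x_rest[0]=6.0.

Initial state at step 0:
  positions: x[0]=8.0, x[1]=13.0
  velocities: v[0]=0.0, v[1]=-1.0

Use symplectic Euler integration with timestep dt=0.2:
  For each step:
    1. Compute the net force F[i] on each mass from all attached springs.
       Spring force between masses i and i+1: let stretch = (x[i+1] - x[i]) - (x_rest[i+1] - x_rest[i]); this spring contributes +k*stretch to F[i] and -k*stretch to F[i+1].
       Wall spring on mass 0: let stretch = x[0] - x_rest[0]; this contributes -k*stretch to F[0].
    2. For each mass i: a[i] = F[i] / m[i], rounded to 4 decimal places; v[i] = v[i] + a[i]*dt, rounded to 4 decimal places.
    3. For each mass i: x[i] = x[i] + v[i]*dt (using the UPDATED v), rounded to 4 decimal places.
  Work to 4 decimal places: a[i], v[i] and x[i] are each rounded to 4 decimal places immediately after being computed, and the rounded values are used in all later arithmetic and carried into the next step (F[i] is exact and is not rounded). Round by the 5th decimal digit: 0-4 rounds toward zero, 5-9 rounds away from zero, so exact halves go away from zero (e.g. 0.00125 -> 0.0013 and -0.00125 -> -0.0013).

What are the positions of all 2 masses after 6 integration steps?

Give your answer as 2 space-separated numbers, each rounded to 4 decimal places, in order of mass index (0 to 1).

Step 0: x=[8.0000 13.0000] v=[0.0000 -1.0000]
Step 1: x=[7.8800 12.8400] v=[-0.6000 -0.8000]
Step 2: x=[7.6432 12.7216] v=[-1.1840 -0.5920]
Step 3: x=[7.3038 12.6401] v=[-1.6970 -0.4077]
Step 4: x=[6.8857 12.5851] v=[-2.0905 -0.2750]
Step 5: x=[6.4201 12.5421] v=[-2.3278 -0.2149]
Step 6: x=[5.9426 12.4942] v=[-2.3874 -0.2393]

Answer: 5.9426 12.4942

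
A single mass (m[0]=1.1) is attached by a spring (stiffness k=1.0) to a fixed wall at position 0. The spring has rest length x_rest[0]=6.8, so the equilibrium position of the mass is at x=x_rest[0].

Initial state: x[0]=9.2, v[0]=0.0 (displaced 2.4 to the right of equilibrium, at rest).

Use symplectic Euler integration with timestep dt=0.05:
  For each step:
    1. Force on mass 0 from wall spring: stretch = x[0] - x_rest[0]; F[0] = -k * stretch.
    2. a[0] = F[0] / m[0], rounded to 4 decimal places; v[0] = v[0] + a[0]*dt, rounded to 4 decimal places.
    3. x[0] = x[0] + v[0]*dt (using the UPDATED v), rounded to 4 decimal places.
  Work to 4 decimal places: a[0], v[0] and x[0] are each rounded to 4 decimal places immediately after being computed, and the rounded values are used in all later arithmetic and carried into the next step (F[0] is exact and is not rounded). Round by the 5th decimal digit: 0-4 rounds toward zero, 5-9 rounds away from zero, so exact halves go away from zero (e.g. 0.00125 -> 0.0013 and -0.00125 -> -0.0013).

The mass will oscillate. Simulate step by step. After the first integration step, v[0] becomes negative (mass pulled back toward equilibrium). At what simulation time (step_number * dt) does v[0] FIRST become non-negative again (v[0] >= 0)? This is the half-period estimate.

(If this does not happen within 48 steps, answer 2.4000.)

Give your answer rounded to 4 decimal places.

Answer: 2.4000

Derivation:
Step 0: x=[9.2000] v=[0.0000]
Step 1: x=[9.1945] v=[-0.1091]
Step 2: x=[9.1836] v=[-0.2179]
Step 3: x=[9.1673] v=[-0.3262]
Step 4: x=[9.1456] v=[-0.4338]
Step 5: x=[9.1186] v=[-0.5404]
Step 6: x=[9.0863] v=[-0.6458]
Step 7: x=[9.0488] v=[-0.7497]
Step 8: x=[9.0062] v=[-0.8519]
Step 9: x=[8.9586] v=[-0.9522]
Step 10: x=[8.9061] v=[-1.0503]
Step 11: x=[8.8488] v=[-1.1460]
Step 12: x=[8.7868] v=[-1.2391]
Step 13: x=[8.7203] v=[-1.3294]
Step 14: x=[8.6495] v=[-1.4167]
Step 15: x=[8.5745] v=[-1.5008]
Step 16: x=[8.4954] v=[-1.5815]
Step 17: x=[8.4125] v=[-1.6586]
Step 18: x=[8.3259] v=[-1.7319]
Step 19: x=[8.2358] v=[-1.8013]
Step 20: x=[8.1425] v=[-1.8666]
Step 21: x=[8.0461] v=[-1.9276]
Step 22: x=[7.9469] v=[-1.9842]
Step 23: x=[7.8451] v=[-2.0363]
Step 24: x=[7.7409] v=[-2.0838]
Step 25: x=[7.6346] v=[-2.1266]
Step 26: x=[7.5264] v=[-2.1645]
Step 27: x=[7.4165] v=[-2.1975]
Step 28: x=[7.3052] v=[-2.2255]
Step 29: x=[7.1928] v=[-2.2485]
Step 30: x=[7.0795] v=[-2.2664]
Step 31: x=[6.9655] v=[-2.2791]
Step 32: x=[6.8512] v=[-2.2866]
Step 33: x=[6.7368] v=[-2.2889]
Step 34: x=[6.6225] v=[-2.2860]
Step 35: x=[6.5086] v=[-2.2779]
Step 36: x=[6.3954] v=[-2.2647]
Step 37: x=[6.2831] v=[-2.2463]
Step 38: x=[6.1720] v=[-2.2228]
Step 39: x=[6.0623] v=[-2.1943]
Step 40: x=[5.9543] v=[-2.1608]
Step 41: x=[5.8482] v=[-2.1224]
Step 42: x=[5.7442] v=[-2.0791]
Step 43: x=[5.6426] v=[-2.0311]
Step 44: x=[5.5437] v=[-1.9785]
Step 45: x=[5.4476] v=[-1.9214]
Step 46: x=[5.3546] v=[-1.8599]
Step 47: x=[5.2649] v=[-1.7942]
Step 48: x=[5.1787] v=[-1.7244]
v[0] did not become non-negative within 48 steps; using fallback time=2.4000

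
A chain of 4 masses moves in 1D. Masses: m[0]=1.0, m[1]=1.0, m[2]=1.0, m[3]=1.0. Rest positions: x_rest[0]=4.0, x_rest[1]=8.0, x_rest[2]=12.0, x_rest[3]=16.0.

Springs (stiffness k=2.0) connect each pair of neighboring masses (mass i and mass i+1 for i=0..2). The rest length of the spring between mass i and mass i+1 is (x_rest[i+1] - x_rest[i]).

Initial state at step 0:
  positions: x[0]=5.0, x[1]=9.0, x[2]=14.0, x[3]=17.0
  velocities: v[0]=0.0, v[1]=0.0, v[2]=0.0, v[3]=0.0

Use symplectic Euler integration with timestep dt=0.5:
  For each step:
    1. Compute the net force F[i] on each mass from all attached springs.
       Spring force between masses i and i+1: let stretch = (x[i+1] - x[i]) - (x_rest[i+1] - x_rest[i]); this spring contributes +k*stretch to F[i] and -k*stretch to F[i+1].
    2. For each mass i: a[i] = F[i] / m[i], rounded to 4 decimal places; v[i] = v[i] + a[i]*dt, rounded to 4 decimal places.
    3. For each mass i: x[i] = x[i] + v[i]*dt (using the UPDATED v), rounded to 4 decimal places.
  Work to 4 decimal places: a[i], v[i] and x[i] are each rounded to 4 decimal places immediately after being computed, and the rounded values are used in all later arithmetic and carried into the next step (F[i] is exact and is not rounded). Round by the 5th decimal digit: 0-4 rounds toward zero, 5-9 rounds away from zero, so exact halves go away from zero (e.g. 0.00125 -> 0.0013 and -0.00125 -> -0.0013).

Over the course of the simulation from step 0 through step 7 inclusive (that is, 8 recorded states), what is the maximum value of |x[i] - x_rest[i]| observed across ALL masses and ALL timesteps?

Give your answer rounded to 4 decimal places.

Answer: 2.1250

Derivation:
Step 0: x=[5.0000 9.0000 14.0000 17.0000] v=[0.0000 0.0000 0.0000 0.0000]
Step 1: x=[5.0000 9.5000 13.0000 17.5000] v=[0.0000 1.0000 -2.0000 1.0000]
Step 2: x=[5.2500 9.5000 12.5000 17.7500] v=[0.5000 0.0000 -1.0000 0.5000]
Step 3: x=[5.6250 8.8750 13.1250 17.3750] v=[0.7500 -1.2500 1.2500 -0.7500]
Step 4: x=[5.6250 8.7500 13.7500 16.8750] v=[0.0000 -0.2500 1.2500 -1.0000]
Step 5: x=[5.1875 9.5625 13.4375 16.8125] v=[-0.8750 1.6250 -0.6250 -0.1250]
Step 6: x=[4.9375 10.1250 12.8750 17.0625] v=[-0.5000 1.1250 -1.1250 0.5000]
Step 7: x=[5.2813 9.4688 13.0313 17.2188] v=[0.6875 -1.3125 0.3125 0.3125]
Max displacement = 2.1250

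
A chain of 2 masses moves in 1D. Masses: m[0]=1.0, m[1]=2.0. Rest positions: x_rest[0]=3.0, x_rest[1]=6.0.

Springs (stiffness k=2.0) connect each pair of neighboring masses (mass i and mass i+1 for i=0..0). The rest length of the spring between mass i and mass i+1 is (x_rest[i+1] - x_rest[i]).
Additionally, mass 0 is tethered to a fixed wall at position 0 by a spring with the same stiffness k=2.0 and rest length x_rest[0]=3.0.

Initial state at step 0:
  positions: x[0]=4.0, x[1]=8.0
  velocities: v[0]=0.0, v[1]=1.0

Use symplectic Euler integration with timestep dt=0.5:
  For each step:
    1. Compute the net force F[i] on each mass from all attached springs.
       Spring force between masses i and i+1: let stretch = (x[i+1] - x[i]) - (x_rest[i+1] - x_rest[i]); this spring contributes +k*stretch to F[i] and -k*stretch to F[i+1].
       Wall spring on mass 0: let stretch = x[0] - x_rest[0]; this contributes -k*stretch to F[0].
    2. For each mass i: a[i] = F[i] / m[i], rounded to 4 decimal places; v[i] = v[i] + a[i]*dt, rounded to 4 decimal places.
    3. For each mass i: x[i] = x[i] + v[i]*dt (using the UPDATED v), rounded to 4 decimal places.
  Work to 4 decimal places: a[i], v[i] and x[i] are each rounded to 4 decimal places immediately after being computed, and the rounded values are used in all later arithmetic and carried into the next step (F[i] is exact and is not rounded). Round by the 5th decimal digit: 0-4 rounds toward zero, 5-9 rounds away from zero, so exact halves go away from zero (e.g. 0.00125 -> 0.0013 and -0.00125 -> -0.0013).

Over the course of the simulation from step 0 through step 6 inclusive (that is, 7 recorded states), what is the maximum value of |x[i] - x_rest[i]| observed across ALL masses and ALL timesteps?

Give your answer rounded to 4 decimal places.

Step 0: x=[4.0000 8.0000] v=[0.0000 1.0000]
Step 1: x=[4.0000 8.2500] v=[0.0000 0.5000]
Step 2: x=[4.1250 8.1875] v=[0.2500 -0.1250]
Step 3: x=[4.2188 7.8594] v=[0.1875 -0.6563]
Step 4: x=[4.0235 7.3711] v=[-0.3907 -0.9766]
Step 5: x=[3.4902 6.7959] v=[-1.0666 -1.1504]
Step 6: x=[2.8647 6.1443] v=[-1.2511 -1.3033]
Max displacement = 2.2500

Answer: 2.2500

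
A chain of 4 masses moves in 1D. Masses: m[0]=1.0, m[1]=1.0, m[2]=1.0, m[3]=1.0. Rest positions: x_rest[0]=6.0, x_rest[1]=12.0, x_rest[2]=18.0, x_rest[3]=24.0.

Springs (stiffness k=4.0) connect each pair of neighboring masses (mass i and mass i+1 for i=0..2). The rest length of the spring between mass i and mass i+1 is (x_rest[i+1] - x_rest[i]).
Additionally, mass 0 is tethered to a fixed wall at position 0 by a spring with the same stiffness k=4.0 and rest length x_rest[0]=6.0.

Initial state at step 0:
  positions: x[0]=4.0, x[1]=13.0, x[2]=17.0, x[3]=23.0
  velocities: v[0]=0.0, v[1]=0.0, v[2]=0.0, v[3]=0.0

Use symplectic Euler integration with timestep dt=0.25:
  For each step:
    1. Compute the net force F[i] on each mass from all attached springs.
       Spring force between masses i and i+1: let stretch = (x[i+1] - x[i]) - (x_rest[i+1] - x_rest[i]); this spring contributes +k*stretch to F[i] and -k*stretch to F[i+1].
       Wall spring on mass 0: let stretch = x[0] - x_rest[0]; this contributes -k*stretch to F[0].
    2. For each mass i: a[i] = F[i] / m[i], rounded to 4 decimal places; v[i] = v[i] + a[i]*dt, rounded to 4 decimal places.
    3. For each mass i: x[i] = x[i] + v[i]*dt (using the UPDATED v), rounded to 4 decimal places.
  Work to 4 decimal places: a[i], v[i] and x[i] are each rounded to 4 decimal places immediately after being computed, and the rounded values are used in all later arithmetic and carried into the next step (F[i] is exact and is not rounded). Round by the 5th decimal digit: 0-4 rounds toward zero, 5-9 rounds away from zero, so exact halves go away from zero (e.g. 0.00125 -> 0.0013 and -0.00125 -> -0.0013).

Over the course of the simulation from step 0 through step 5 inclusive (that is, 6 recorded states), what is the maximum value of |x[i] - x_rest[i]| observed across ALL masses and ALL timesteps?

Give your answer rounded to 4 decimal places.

Answer: 2.0937

Derivation:
Step 0: x=[4.0000 13.0000 17.0000 23.0000] v=[0.0000 0.0000 0.0000 0.0000]
Step 1: x=[5.2500 11.7500 17.5000 23.0000] v=[5.0000 -5.0000 2.0000 0.0000]
Step 2: x=[6.8125 10.3125 17.9375 23.1250] v=[6.2500 -5.7500 1.7500 0.5000]
Step 3: x=[7.5469 9.9063 17.7656 23.4531] v=[2.9375 -1.6250 -0.6875 1.3125]
Step 4: x=[6.9844 10.8750 17.0508 23.8594] v=[-2.2500 3.8749 -2.8593 1.6250]
Step 5: x=[5.6485 12.4150 16.4942 24.0635] v=[-5.3438 6.1601 -2.2265 0.8164]
Max displacement = 2.0937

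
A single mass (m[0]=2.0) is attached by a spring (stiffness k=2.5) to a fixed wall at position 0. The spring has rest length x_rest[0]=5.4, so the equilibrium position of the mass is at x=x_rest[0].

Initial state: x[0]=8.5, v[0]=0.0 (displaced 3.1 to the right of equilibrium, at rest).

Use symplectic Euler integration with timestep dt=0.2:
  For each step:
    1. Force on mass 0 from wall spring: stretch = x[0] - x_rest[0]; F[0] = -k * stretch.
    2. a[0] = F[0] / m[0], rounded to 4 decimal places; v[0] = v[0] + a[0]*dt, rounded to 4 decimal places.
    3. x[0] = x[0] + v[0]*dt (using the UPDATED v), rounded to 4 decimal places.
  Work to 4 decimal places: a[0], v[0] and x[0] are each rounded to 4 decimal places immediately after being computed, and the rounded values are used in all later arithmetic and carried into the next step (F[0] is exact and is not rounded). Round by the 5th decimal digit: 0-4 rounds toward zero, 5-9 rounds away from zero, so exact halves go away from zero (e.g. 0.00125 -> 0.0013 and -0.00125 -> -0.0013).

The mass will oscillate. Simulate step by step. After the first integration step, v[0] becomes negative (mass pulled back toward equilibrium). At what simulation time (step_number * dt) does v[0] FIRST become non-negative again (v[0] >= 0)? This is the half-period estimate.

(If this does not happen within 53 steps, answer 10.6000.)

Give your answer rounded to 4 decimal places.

Step 0: x=[8.5000] v=[0.0000]
Step 1: x=[8.3450] v=[-0.7750]
Step 2: x=[8.0427] v=[-1.5113]
Step 3: x=[7.6083] v=[-2.1720]
Step 4: x=[7.0635] v=[-2.7241]
Step 5: x=[6.4355] v=[-3.1400]
Step 6: x=[5.7557] v=[-3.3989]
Step 7: x=[5.0581] v=[-3.4878]
Step 8: x=[4.3776] v=[-3.4023]
Step 9: x=[3.7483] v=[-3.1467]
Step 10: x=[3.2015] v=[-2.7338]
Step 11: x=[2.7647] v=[-2.1842]
Step 12: x=[2.4596] v=[-1.5254]
Step 13: x=[2.3015] v=[-0.7903]
Step 14: x=[2.2984] v=[-0.0157]
Step 15: x=[2.4503] v=[0.7597]
First v>=0 after going negative at step 15, time=3.0000

Answer: 3.0000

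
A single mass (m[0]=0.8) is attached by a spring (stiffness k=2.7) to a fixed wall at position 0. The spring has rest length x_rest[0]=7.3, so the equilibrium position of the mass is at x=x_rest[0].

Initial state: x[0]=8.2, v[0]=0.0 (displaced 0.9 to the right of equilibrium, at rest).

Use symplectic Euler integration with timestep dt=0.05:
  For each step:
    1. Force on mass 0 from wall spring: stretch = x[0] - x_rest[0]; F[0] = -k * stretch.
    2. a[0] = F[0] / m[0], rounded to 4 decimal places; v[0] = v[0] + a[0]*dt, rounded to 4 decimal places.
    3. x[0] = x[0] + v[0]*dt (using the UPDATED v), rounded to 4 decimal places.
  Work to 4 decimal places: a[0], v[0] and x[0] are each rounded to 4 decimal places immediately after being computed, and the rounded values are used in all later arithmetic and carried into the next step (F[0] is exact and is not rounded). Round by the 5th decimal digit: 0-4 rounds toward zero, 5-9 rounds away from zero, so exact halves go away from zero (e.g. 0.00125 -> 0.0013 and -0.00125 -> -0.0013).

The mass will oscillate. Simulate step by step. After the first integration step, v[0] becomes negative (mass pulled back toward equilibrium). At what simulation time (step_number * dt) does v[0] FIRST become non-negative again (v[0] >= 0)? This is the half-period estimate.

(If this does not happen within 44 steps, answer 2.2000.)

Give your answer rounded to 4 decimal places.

Answer: 1.7500

Derivation:
Step 0: x=[8.2000] v=[0.0000]
Step 1: x=[8.1924] v=[-0.1519]
Step 2: x=[8.1773] v=[-0.3025]
Step 3: x=[8.1548] v=[-0.4505]
Step 4: x=[8.1251] v=[-0.5948]
Step 5: x=[8.0884] v=[-0.7340]
Step 6: x=[8.0451] v=[-0.8670]
Step 7: x=[7.9955] v=[-0.9927]
Step 8: x=[7.9400] v=[-1.1101]
Step 9: x=[7.8791] v=[-1.2181]
Step 10: x=[7.8133] v=[-1.3158]
Step 11: x=[7.7432] v=[-1.4024]
Step 12: x=[7.6693] v=[-1.4772]
Step 13: x=[7.5923] v=[-1.5395]
Step 14: x=[7.5129] v=[-1.5888]
Step 15: x=[7.4317] v=[-1.6247]
Step 16: x=[7.3494] v=[-1.6469]
Step 17: x=[7.2666] v=[-1.6552]
Step 18: x=[7.1841] v=[-1.6496]
Step 19: x=[7.1026] v=[-1.6300]
Step 20: x=[7.0228] v=[-1.5967]
Step 21: x=[6.9453] v=[-1.5499]
Step 22: x=[6.8708] v=[-1.4900]
Step 23: x=[6.7999] v=[-1.4176]
Step 24: x=[6.7332] v=[-1.3332]
Step 25: x=[6.6713] v=[-1.2376]
Step 26: x=[6.6147] v=[-1.1315]
Step 27: x=[6.5639] v=[-1.0159]
Step 28: x=[6.5193] v=[-0.8917]
Step 29: x=[6.4813] v=[-0.7600]
Step 30: x=[6.4502] v=[-0.6218]
Step 31: x=[6.4263] v=[-0.4784]
Step 32: x=[6.4098] v=[-0.3310]
Step 33: x=[6.4008] v=[-0.1808]
Step 34: x=[6.3993] v=[-0.0291]
Step 35: x=[6.4054] v=[0.1229]
First v>=0 after going negative at step 35, time=1.7500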